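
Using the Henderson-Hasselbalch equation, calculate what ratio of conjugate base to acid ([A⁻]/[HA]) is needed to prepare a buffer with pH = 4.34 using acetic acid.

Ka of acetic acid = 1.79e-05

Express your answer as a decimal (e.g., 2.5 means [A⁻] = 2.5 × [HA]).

pKa = -log(1.79e-05) = 4.7471. pH = pKa + log([A⁻]/[HA]), so log([A⁻]/[HA]) = pH − pKa = 4.34 − 4.7471 = -0.4071. [A⁻]/[HA] = 10^(-0.4071) = 0.392

[A⁻]/[HA] = 0.392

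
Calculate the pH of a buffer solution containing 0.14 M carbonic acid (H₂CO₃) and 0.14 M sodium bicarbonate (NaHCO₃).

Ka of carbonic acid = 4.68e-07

pKa = -log(4.68e-07) = 6.33. pH = pKa + log([A⁻]/[HA]) = 6.33 + log(0.14/0.14)

pH = 6.33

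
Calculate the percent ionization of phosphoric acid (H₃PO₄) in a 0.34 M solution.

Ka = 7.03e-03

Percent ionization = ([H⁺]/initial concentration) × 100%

Using Ka equilibrium: x² + Ka×x - Ka×C = 0. Solving: [H⁺] = 4.5501e-02. Percent = (4.5501e-02/0.34) × 100

Percent ionization = 13.4%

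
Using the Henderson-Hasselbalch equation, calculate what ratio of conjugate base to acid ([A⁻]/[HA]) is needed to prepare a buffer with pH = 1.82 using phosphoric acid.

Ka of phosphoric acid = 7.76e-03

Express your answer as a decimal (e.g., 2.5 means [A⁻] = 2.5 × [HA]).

pKa = -log(7.76e-03) = 2.1101. pH = pKa + log([A⁻]/[HA]), so log([A⁻]/[HA]) = pH − pKa = 1.82 − 2.1101 = -0.2901. [A⁻]/[HA] = 10^(-0.2901) = 0.513

[A⁻]/[HA] = 0.513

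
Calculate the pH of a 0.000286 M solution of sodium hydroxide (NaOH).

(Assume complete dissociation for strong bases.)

[OH⁻] = 0.000286 M for strong base. pOH = -log[OH⁻] = 3.54, pH = 14 - pOH

pH = 10.46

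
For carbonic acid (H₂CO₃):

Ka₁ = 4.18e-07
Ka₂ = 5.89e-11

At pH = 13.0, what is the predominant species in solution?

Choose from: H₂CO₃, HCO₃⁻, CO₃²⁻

pKa₁ = 6.38, pKa₂ = 10.23. For a polyprotic acid the predominant species crosses at each pKa: below pKa_n the protonated form dominates, above it the deprotonated form does. At pH = 13.0, the predominant species is CO₃²⁻.

CO₃²⁻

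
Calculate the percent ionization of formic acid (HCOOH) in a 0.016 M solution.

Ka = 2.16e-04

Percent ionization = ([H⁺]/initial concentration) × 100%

Using Ka equilibrium: x² + Ka×x - Ka×C = 0. Solving: [H⁺] = 1.7542e-03. Percent = (1.7542e-03/0.016) × 100

Percent ionization = 11%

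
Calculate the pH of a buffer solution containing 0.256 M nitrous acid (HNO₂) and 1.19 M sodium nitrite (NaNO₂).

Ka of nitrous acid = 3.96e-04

pKa = -log(3.96e-04) = 3.40. pH = pKa + log([A⁻]/[HA]) = 3.40 + log(1.19/0.256)

pH = 4.07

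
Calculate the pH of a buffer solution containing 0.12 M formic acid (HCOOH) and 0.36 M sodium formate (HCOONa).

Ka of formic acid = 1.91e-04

pKa = -log(1.91e-04) = 3.72. pH = pKa + log([A⁻]/[HA]) = 3.72 + log(0.36/0.12)

pH = 4.20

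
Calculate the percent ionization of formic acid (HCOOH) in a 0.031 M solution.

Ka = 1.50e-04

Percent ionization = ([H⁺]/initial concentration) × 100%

Using Ka equilibrium: x² + Ka×x - Ka×C = 0. Solving: [H⁺] = 2.0827e-03. Percent = (2.0827e-03/0.031) × 100

Percent ionization = 6.72%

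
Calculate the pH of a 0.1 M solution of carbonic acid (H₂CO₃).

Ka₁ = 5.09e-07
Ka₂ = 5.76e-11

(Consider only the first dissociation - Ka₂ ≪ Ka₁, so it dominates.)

First dissociation dominates. From Ka₁ = [H⁺][HA⁻]/[H₂A], x² + Ka₁·x − Ka₁·C = 0 with C = 0.1 M and Ka₁ = 5.09e-07. Solving: [H⁺] = (−Ka₁ + √(Ka₁² + 4·Ka₁·C)) / 2 = 2.2536e-04 M. pH = -log(2.2536e-04) = 3.65.

pH = 3.65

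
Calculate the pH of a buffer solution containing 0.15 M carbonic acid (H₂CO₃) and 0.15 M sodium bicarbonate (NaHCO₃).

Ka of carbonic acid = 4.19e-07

pKa = -log(4.19e-07) = 6.38. pH = pKa + log([A⁻]/[HA]) = 6.38 + log(0.15/0.15)

pH = 6.38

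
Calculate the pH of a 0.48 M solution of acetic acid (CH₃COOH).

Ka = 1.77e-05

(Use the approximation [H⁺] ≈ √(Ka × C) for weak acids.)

[H⁺] = √(Ka × C) = √(1.77e-05 × 0.48) = 2.9148e-03. pH = -log(2.9148e-03)

pH = 2.54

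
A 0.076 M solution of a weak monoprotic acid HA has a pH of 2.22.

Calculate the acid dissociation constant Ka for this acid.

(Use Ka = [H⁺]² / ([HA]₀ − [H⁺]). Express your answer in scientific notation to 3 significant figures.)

[H⁺] = 10^(−pH) = 10^(−2.22) = 6.026e-03 M. For HA ⇌ H⁺ + A⁻, Ka = [H⁺][A⁻]/[HA] = [H⁺]² / ([HA]₀ − [H⁺]) = (6.026e-03)² / (0.076 − 6.026e-03) = 5.19e-04.

K_a = 5.19e-04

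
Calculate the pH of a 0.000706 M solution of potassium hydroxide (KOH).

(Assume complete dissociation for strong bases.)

[OH⁻] = 0.000706 M for strong base. pOH = -log[OH⁻] = 3.15, pH = 14 - pOH

pH = 10.85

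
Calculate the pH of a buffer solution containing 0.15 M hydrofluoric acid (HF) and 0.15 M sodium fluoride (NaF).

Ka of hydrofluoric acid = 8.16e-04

pKa = -log(8.16e-04) = 3.09. pH = pKa + log([A⁻]/[HA]) = 3.09 + log(0.15/0.15)

pH = 3.09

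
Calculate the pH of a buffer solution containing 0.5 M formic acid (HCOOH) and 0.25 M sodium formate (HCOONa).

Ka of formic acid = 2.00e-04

pKa = -log(2.00e-04) = 3.70. pH = pKa + log([A⁻]/[HA]) = 3.70 + log(0.25/0.5)

pH = 3.40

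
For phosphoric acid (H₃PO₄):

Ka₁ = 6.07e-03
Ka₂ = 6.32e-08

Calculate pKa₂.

pKa₂ = -log(Ka₂) = -log(6.32e-08) = 7.20.

pK_{a2} = 7.20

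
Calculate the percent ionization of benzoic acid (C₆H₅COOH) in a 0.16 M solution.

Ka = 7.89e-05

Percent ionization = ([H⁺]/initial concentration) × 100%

Using Ka equilibrium: x² + Ka×x - Ka×C = 0. Solving: [H⁺] = 3.5138e-03. Percent = (3.5138e-03/0.16) × 100

Percent ionization = 2.2%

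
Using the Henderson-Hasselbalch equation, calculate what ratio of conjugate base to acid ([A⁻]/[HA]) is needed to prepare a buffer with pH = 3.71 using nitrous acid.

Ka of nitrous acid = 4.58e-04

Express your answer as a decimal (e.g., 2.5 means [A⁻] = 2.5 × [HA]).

pKa = -log(4.58e-04) = 3.3391. pH = pKa + log([A⁻]/[HA]), so log([A⁻]/[HA]) = pH − pKa = 3.71 − 3.3391 = 0.3709. [A⁻]/[HA] = 10^(0.3709) = 2.35

[A⁻]/[HA] = 2.35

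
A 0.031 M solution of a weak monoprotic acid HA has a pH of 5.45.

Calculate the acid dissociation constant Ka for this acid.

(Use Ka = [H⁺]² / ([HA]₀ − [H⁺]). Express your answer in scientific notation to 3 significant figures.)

[H⁺] = 10^(−pH) = 10^(−5.45) = 3.548e-06 M. For HA ⇌ H⁺ + A⁻, Ka = [H⁺][A⁻]/[HA] = [H⁺]² / ([HA]₀ − [H⁺]) = (3.548e-06)² / (0.031 − 3.548e-06) = 4.06e-10.

K_a = 4.06e-10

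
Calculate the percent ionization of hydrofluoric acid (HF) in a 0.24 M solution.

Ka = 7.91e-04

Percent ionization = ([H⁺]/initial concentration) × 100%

Using Ka equilibrium: x² + Ka×x - Ka×C = 0. Solving: [H⁺] = 1.3388e-02. Percent = (1.3388e-02/0.24) × 100

Percent ionization = 5.58%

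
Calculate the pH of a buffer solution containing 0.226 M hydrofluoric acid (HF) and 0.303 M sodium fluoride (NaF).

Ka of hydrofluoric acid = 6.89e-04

pKa = -log(6.89e-04) = 3.16. pH = pKa + log([A⁻]/[HA]) = 3.16 + log(0.303/0.226)

pH = 3.29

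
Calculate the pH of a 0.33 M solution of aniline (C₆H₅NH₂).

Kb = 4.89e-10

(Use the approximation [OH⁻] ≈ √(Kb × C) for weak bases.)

[OH⁻] = √(Kb × C) = √(4.89e-10 × 0.33) = 1.2703e-05. pOH = 4.90, pH = 14 - pOH

pH = 9.10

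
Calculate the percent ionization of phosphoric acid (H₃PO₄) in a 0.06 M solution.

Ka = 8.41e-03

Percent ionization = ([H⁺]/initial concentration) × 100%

Using Ka equilibrium: x² + Ka×x - Ka×C = 0. Solving: [H⁺] = 1.8648e-02. Percent = (1.8648e-02/0.06) × 100

Percent ionization = 31.1%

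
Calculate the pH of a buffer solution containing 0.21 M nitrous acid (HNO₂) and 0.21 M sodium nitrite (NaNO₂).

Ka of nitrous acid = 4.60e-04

pKa = -log(4.60e-04) = 3.34. pH = pKa + log([A⁻]/[HA]) = 3.34 + log(0.21/0.21)

pH = 3.34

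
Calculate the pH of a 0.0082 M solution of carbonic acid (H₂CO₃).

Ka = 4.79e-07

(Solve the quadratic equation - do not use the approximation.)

x² + Ka×x - Ka×C = 0. Using quadratic formula: [H⁺] = 6.2433e-05

pH = 4.20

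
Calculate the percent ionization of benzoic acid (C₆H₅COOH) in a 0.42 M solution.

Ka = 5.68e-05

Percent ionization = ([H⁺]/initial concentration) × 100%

Using Ka equilibrium: x² + Ka×x - Ka×C = 0. Solving: [H⁺] = 4.8559e-03. Percent = (4.8559e-03/0.42) × 100

Percent ionization = 1.16%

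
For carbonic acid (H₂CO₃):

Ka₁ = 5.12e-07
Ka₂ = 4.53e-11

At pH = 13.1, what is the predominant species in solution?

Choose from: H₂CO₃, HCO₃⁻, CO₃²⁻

pKa₁ = 6.29, pKa₂ = 10.34. For a polyprotic acid the predominant species crosses at each pKa: below pKa_n the protonated form dominates, above it the deprotonated form does. At pH = 13.1, the predominant species is CO₃²⁻.

CO₃²⁻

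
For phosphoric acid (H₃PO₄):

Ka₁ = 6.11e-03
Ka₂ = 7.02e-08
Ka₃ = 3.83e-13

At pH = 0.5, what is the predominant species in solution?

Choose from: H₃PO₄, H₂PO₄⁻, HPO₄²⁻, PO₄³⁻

pKa₁ = 2.21, pKa₂ = 7.15, pKa₃ = 12.42. For a polyprotic acid the predominant species crosses at each pKa: below pKa_n the protonated form dominates, above it the deprotonated form does. At pH = 0.5, the predominant species is H₃PO₄.

H₃PO₄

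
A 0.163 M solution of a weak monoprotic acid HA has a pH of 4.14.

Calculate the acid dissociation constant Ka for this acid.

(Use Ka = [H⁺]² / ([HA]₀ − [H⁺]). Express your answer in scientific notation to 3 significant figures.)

[H⁺] = 10^(−pH) = 10^(−4.14) = 7.244e-05 M. For HA ⇌ H⁺ + A⁻, Ka = [H⁺][A⁻]/[HA] = [H⁺]² / ([HA]₀ − [H⁺]) = (7.244e-05)² / (0.163 − 7.244e-05) = 3.22e-08.

K_a = 3.22e-08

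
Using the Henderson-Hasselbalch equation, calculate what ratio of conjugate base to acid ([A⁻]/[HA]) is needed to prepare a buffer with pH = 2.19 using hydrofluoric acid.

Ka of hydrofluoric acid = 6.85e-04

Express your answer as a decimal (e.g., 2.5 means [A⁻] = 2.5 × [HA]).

pKa = -log(6.85e-04) = 3.1643. pH = pKa + log([A⁻]/[HA]), so log([A⁻]/[HA]) = pH − pKa = 2.19 − 3.1643 = -0.9743. [A⁻]/[HA] = 10^(-0.9743) = 0.106

[A⁻]/[HA] = 0.106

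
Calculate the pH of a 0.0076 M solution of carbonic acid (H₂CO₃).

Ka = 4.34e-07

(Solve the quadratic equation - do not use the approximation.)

x² + Ka×x - Ka×C = 0. Using quadratic formula: [H⁺] = 5.7215e-05

pH = 4.24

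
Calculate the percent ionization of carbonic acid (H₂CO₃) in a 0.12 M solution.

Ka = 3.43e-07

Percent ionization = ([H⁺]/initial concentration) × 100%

Using Ka equilibrium: x² + Ka×x - Ka×C = 0. Solving: [H⁺] = 2.0271e-04. Percent = (2.0271e-04/0.12) × 100

Percent ionization = 0.169%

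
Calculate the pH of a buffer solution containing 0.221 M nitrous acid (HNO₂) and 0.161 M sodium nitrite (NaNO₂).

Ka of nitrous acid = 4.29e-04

pKa = -log(4.29e-04) = 3.37. pH = pKa + log([A⁻]/[HA]) = 3.37 + log(0.161/0.221)

pH = 3.23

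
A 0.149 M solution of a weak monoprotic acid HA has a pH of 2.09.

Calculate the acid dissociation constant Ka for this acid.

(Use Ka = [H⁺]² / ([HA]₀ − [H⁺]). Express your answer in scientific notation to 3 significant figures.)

[H⁺] = 10^(−pH) = 10^(−2.09) = 8.128e-03 M. For HA ⇌ H⁺ + A⁻, Ka = [H⁺][A⁻]/[HA] = [H⁺]² / ([HA]₀ − [H⁺]) = (8.128e-03)² / (0.149 − 8.128e-03) = 4.69e-04.

K_a = 4.69e-04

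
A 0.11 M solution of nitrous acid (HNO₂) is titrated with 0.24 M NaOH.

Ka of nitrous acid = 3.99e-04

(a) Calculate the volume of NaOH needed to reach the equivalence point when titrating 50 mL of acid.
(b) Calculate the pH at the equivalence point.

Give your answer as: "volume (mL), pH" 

moles acid = 0.11 × 50/1000 = 0.0055 mol; V_base = moles/0.24 × 1000 = 22.9 mL. At equivalence only the conjugate base is present: [A⁻] = 0.0055/0.073 = 7.5429e-02 M. Kb = Kw/Ka = 2.51e-11; [OH⁻] = √(Kb × [A⁻]) = 1.3749e-06; pOH = 5.86; pH = 14 - pOH = 8.14.

V = 22.9 mL, pH = 8.14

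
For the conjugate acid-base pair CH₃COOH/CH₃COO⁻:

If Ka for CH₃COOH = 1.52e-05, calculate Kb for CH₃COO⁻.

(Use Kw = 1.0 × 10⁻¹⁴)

For a conjugate pair Ka × Kb = Kw, so Kb = Kw/Ka = 1.0 × 10⁻¹⁴ / 1.52e-05 = 6.58e-10.

K_b = 6.58e-10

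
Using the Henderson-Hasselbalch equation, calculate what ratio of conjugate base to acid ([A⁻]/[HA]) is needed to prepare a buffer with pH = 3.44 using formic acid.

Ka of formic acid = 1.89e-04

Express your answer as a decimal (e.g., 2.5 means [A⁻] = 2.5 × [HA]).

pKa = -log(1.89e-04) = 3.7235. pH = pKa + log([A⁻]/[HA]), so log([A⁻]/[HA]) = pH − pKa = 3.44 − 3.7235 = -0.2835. [A⁻]/[HA] = 10^(-0.2835) = 0.521

[A⁻]/[HA] = 0.521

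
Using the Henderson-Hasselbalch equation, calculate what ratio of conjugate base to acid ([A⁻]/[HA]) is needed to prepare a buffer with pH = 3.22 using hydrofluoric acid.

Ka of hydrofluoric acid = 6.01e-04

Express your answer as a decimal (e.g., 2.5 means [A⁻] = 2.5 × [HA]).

pKa = -log(6.01e-04) = 3.2211. pH = pKa + log([A⁻]/[HA]), so log([A⁻]/[HA]) = pH − pKa = 3.22 − 3.2211 = -0.0011. [A⁻]/[HA] = 10^(-0.0011) = 0.997

[A⁻]/[HA] = 0.997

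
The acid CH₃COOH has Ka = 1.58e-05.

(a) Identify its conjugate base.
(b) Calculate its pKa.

(a) The conjugate base is formed by removing one H⁺ from CH₃COOH, giving CH₃COO⁻. (b) pKa = -log(Ka) = -log(1.58e-05) = 4.80.

Conjugate base: CH₃COO⁻; pK_a = 4.80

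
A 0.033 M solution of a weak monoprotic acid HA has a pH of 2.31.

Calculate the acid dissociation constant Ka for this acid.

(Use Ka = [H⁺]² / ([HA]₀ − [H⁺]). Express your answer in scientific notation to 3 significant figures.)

[H⁺] = 10^(−pH) = 10^(−2.31) = 4.898e-03 M. For HA ⇌ H⁺ + A⁻, Ka = [H⁺][A⁻]/[HA] = [H⁺]² / ([HA]₀ − [H⁺]) = (4.898e-03)² / (0.033 − 4.898e-03) = 8.54e-04.

K_a = 8.54e-04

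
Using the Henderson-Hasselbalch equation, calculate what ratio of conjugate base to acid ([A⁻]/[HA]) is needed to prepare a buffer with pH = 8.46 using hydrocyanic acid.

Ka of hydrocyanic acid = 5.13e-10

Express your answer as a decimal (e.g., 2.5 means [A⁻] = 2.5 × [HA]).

pKa = -log(5.13e-10) = 9.2899. pH = pKa + log([A⁻]/[HA]), so log([A⁻]/[HA]) = pH − pKa = 8.46 − 9.2899 = -0.8299. [A⁻]/[HA] = 10^(-0.8299) = 0.148

[A⁻]/[HA] = 0.148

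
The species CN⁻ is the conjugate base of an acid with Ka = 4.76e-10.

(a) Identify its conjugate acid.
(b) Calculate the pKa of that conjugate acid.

(a) The conjugate acid is formed by adding one H⁺ to CN⁻, giving HCN. (b) pKa = -log(Ka) = -log(4.76e-10) = 9.32.

Conjugate acid: HCN; pK_a = 9.32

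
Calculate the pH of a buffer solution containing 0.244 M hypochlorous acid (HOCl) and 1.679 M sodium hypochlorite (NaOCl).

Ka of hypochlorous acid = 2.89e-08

pKa = -log(2.89e-08) = 7.54. pH = pKa + log([A⁻]/[HA]) = 7.54 + log(1.679/0.244)

pH = 8.38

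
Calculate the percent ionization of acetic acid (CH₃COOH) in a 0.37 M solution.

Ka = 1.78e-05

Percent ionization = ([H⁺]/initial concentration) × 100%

Using Ka equilibrium: x² + Ka×x - Ka×C = 0. Solving: [H⁺] = 2.5574e-03. Percent = (2.5574e-03/0.37) × 100

Percent ionization = 0.691%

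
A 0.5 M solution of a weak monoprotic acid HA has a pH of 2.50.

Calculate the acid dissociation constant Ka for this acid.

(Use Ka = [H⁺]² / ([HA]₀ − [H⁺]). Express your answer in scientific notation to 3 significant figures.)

[H⁺] = 10^(−pH) = 10^(−2.50) = 3.162e-03 M. For HA ⇌ H⁺ + A⁻, Ka = [H⁺][A⁻]/[HA] = [H⁺]² / ([HA]₀ − [H⁺]) = (3.162e-03)² / (0.5 − 3.162e-03) = 2.01e-05.

K_a = 2.01e-05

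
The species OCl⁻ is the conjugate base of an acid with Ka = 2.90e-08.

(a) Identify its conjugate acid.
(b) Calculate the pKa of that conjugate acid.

(a) The conjugate acid is formed by adding one H⁺ to OCl⁻, giving HOCl. (b) pKa = -log(Ka) = -log(2.90e-08) = 7.54.

Conjugate acid: HOCl; pK_a = 7.54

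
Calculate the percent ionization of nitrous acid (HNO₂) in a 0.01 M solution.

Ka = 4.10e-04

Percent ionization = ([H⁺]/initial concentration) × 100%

Using Ka equilibrium: x² + Ka×x - Ka×C = 0. Solving: [H⁺] = 1.8302e-03. Percent = (1.8302e-03/0.01) × 100

Percent ionization = 18.3%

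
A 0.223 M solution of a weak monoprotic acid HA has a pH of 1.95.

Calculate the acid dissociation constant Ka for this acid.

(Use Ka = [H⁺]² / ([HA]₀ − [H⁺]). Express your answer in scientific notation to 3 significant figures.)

[H⁺] = 10^(−pH) = 10^(−1.95) = 1.122e-02 M. For HA ⇌ H⁺ + A⁻, Ka = [H⁺][A⁻]/[HA] = [H⁺]² / ([HA]₀ − [H⁺]) = (1.122e-02)² / (0.223 − 1.122e-02) = 5.94e-04.

K_a = 5.94e-04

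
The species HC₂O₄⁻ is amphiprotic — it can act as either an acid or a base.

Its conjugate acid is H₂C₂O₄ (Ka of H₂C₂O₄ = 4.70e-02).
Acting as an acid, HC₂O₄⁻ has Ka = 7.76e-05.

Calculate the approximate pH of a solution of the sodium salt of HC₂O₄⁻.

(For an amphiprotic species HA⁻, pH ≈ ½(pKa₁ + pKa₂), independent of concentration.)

pKa₁ = -log(4.70e-02) = 1.33; pKa₂ = -log(7.76e-05) = 4.11. For an amphiprotic species, pH ≈ ½(pKa₁ + pKa₂) = ½(1.33 + 4.11) = 2.72.

pH = 2.72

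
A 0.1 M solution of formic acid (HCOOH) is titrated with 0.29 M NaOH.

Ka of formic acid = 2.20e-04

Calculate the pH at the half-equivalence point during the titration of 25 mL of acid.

At half-equivalence [HA] = [A⁻], so Henderson-Hasselbalch gives pH = pKa = -log(2.20e-04) = 3.66.

pH = pKa = 3.66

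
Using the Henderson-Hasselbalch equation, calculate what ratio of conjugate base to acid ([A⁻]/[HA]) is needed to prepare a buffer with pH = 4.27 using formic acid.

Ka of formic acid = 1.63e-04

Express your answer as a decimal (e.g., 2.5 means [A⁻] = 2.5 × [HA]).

pKa = -log(1.63e-04) = 3.7878. pH = pKa + log([A⁻]/[HA]), so log([A⁻]/[HA]) = pH − pKa = 4.27 − 3.7878 = 0.4822. [A⁻]/[HA] = 10^(0.4822) = 3.04

[A⁻]/[HA] = 3.04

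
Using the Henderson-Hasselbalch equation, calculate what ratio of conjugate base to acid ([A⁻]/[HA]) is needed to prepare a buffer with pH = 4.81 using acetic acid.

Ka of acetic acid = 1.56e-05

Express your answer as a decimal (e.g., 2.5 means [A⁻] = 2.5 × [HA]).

pKa = -log(1.56e-05) = 4.8069. pH = pKa + log([A⁻]/[HA]), so log([A⁻]/[HA]) = pH − pKa = 4.81 − 4.8069 = 0.0031. [A⁻]/[HA] = 10^(0.0031) = 1.01

[A⁻]/[HA] = 1.01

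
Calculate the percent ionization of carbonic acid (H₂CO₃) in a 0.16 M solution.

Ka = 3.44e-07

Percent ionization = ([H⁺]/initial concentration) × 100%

Using Ka equilibrium: x² + Ka×x - Ka×C = 0. Solving: [H⁺] = 2.3443e-04. Percent = (2.3443e-04/0.16) × 100

Percent ionization = 0.147%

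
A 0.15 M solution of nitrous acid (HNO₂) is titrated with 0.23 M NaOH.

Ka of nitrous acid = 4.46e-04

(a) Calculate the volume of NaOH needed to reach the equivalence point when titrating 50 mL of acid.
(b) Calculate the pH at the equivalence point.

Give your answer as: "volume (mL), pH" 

moles acid = 0.15 × 50/1000 = 0.0075 mol; V_base = moles/0.23 × 1000 = 32.6 mL. At equivalence only the conjugate base is present: [A⁻] = 0.0075/0.083 = 9.0789e-02 M. Kb = Kw/Ka = 2.24e-11; [OH⁻] = √(Kb × [A⁻]) = 1.4268e-06; pOH = 5.85; pH = 14 - pOH = 8.15.

V = 32.6 mL, pH = 8.15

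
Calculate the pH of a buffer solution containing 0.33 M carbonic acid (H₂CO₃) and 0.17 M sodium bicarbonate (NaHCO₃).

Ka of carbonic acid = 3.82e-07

pKa = -log(3.82e-07) = 6.42. pH = pKa + log([A⁻]/[HA]) = 6.42 + log(0.17/0.33)

pH = 6.13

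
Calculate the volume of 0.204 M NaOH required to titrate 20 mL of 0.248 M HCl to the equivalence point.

At equivalence: moles acid = moles base. moles HCl = 0.248 × 20/1000 = 0.00496 mol. V_base = moles / 0.204 × 1000 = 24.3 mL.

V_{base} = 24.3 mL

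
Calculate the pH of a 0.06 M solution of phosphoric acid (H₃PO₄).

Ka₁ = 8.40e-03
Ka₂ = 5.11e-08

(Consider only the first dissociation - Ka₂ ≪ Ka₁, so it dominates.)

First dissociation dominates. From Ka₁ = [H⁺][HA⁻]/[H₂A], x² + Ka₁·x − Ka₁·C = 0 with C = 0.06 M and Ka₁ = 8.40e-03. Solving: [H⁺] = (−Ka₁ + √(Ka₁² + 4·Ka₁·C)) / 2 = 1.8639e-02 M. pH = -log(1.8639e-02) = 1.73.

pH = 1.73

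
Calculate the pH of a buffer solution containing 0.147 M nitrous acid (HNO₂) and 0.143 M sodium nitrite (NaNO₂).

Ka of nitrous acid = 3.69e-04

pKa = -log(3.69e-04) = 3.43. pH = pKa + log([A⁻]/[HA]) = 3.43 + log(0.143/0.147)

pH = 3.42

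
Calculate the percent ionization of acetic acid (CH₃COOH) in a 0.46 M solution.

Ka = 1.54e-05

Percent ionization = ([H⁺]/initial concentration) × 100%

Using Ka equilibrium: x² + Ka×x - Ka×C = 0. Solving: [H⁺] = 2.6539e-03. Percent = (2.6539e-03/0.46) × 100

Percent ionization = 0.577%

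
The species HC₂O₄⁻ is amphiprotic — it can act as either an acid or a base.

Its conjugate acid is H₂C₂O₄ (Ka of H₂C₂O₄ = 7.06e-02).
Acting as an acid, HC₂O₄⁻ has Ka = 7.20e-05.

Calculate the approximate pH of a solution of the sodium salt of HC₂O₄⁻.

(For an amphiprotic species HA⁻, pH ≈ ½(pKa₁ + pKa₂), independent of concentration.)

pKa₁ = -log(7.06e-02) = 1.15; pKa₂ = -log(7.20e-05) = 4.14. For an amphiprotic species, pH ≈ ½(pKa₁ + pKa₂) = ½(1.15 + 4.14) = 2.65.

pH = 2.65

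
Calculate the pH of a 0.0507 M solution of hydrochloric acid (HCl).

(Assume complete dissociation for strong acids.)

[H⁺] = 0.0507 M for strong acid. pH = -log[H⁺] = -log(0.0507)

pH = 1.29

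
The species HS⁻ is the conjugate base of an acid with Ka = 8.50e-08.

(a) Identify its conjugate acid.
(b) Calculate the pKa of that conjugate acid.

(a) The conjugate acid is formed by adding one H⁺ to HS⁻, giving H₂S. (b) pKa = -log(Ka) = -log(8.50e-08) = 7.07.

Conjugate acid: H₂S; pK_a = 7.07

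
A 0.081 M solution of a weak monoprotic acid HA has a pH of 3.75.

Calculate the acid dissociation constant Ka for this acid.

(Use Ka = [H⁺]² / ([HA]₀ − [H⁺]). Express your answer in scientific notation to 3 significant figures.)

[H⁺] = 10^(−pH) = 10^(−3.75) = 1.778e-04 M. For HA ⇌ H⁺ + A⁻, Ka = [H⁺][A⁻]/[HA] = [H⁺]² / ([HA]₀ − [H⁺]) = (1.778e-04)² / (0.081 − 1.778e-04) = 3.91e-07.

K_a = 3.91e-07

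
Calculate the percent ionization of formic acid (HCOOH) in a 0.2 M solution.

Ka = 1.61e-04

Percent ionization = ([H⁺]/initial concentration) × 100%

Using Ka equilibrium: x² + Ka×x - Ka×C = 0. Solving: [H⁺] = 5.5946e-03. Percent = (5.5946e-03/0.2) × 100

Percent ionization = 2.8%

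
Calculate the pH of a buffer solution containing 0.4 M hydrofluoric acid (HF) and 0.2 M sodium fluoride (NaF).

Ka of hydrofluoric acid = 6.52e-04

pKa = -log(6.52e-04) = 3.19. pH = pKa + log([A⁻]/[HA]) = 3.19 + log(0.2/0.4)

pH = 2.88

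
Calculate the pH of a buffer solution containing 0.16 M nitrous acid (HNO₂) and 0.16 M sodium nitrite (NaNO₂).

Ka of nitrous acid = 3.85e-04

pKa = -log(3.85e-04) = 3.41. pH = pKa + log([A⁻]/[HA]) = 3.41 + log(0.16/0.16)

pH = 3.41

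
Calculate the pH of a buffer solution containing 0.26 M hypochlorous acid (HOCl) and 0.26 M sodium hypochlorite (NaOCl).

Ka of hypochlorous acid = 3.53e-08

pKa = -log(3.53e-08) = 7.45. pH = pKa + log([A⁻]/[HA]) = 7.45 + log(0.26/0.26)

pH = 7.45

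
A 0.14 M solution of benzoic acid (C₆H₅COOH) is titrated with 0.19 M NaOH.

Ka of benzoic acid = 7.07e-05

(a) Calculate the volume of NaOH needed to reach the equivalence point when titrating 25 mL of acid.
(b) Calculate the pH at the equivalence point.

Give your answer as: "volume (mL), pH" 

moles acid = 0.14 × 25/1000 = 0.0035 mol; V_base = moles/0.19 × 1000 = 18.4 mL. At equivalence only the conjugate base is present: [A⁻] = 0.0035/0.043 = 8.0606e-02 M. Kb = Kw/Ka = 1.41e-10; [OH⁻] = √(Kb × [A⁻]) = 3.3766e-06; pOH = 5.47; pH = 14 - pOH = 8.53.

V = 18.4 mL, pH = 8.53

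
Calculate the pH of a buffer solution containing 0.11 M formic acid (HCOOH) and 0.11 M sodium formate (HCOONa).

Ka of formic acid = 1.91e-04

pKa = -log(1.91e-04) = 3.72. pH = pKa + log([A⁻]/[HA]) = 3.72 + log(0.11/0.11)

pH = 3.72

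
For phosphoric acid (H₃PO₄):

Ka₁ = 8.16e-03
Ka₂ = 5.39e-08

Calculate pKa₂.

pKa₂ = -log(Ka₂) = -log(5.39e-08) = 7.27.

pK_{a2} = 7.27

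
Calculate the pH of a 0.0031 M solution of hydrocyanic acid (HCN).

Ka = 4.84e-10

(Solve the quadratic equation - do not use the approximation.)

x² + Ka×x - Ka×C = 0. Using quadratic formula: [H⁺] = 1.2247e-06

pH = 5.91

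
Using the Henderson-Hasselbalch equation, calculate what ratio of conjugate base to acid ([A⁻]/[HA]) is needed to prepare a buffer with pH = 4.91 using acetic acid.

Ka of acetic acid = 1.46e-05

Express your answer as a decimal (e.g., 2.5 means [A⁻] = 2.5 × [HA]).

pKa = -log(1.46e-05) = 4.8356. pH = pKa + log([A⁻]/[HA]), so log([A⁻]/[HA]) = pH − pKa = 4.91 − 4.8356 = 0.0744. [A⁻]/[HA] = 10^(0.0744) = 1.19

[A⁻]/[HA] = 1.19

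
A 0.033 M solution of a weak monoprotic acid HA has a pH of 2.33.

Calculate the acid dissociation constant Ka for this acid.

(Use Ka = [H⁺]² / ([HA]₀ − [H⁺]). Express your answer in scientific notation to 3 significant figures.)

[H⁺] = 10^(−pH) = 10^(−2.33) = 4.677e-03 M. For HA ⇌ H⁺ + A⁻, Ka = [H⁺][A⁻]/[HA] = [H⁺]² / ([HA]₀ − [H⁺]) = (4.677e-03)² / (0.033 − 4.677e-03) = 7.72e-04.

K_a = 7.72e-04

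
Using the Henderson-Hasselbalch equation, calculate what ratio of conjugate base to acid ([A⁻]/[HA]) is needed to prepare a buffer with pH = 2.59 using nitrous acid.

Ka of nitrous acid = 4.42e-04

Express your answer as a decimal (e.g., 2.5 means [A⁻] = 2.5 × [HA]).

pKa = -log(4.42e-04) = 3.3546. pH = pKa + log([A⁻]/[HA]), so log([A⁻]/[HA]) = pH − pKa = 2.59 − 3.3546 = -0.7646. [A⁻]/[HA] = 10^(-0.7646) = 0.172

[A⁻]/[HA] = 0.172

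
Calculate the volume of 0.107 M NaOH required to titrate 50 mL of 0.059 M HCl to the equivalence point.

At equivalence: moles acid = moles base. moles HCl = 0.059 × 50/1000 = 0.00295 mol. V_base = moles / 0.107 × 1000 = 27.6 mL.

V_{base} = 27.6 mL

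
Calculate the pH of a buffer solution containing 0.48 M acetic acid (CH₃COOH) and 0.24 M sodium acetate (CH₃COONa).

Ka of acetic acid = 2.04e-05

pKa = -log(2.04e-05) = 4.69. pH = pKa + log([A⁻]/[HA]) = 4.69 + log(0.24/0.48)

pH = 4.39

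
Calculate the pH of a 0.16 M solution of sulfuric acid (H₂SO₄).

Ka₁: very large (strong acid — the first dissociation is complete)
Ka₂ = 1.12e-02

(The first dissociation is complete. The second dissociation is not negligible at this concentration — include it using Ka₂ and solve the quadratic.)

First dissociation is complete: [H⁺]₀ = [HSO₄⁻]₀ = C = 0.16 M. Second dissociation HSO₄⁻ ⇌ H⁺ + SO₄²⁻: let x = [SO₄²⁻]. Ka₂ = (C + x)·x / (C − x) = 1.12e-02 → x² + (C + Ka₂)·x − Ka₂·C = 0 → x² + 0.17120·x − 1.792e-03 = 0. x = (−0.17120 + √(0.17120² + 4 × 1.792e-03)) / 2 = 9.8953e-03 M. [H⁺] = C + x = 0.16 + 9.8953e-03 = 1.6990e-01 M. pH = -log(1.6990e-01) = 0.77.

pH = 0.77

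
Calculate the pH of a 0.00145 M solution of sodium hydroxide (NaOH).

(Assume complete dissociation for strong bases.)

[OH⁻] = 0.00145 M for strong base. pOH = -log[OH⁻] = 2.84, pH = 14 - pOH

pH = 11.16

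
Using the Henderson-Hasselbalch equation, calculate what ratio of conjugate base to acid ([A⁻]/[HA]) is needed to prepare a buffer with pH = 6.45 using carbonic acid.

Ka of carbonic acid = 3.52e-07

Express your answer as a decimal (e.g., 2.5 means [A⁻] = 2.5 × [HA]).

pKa = -log(3.52e-07) = 6.4535. pH = pKa + log([A⁻]/[HA]), so log([A⁻]/[HA]) = pH − pKa = 6.45 − 6.4535 = -0.0035. [A⁻]/[HA] = 10^(-0.0035) = 0.992

[A⁻]/[HA] = 0.992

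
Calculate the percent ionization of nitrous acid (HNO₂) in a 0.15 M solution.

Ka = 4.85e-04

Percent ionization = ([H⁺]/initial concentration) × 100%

Using Ka equilibrium: x² + Ka×x - Ka×C = 0. Solving: [H⁺] = 8.2903e-03. Percent = (8.2903e-03/0.15) × 100

Percent ionization = 5.53%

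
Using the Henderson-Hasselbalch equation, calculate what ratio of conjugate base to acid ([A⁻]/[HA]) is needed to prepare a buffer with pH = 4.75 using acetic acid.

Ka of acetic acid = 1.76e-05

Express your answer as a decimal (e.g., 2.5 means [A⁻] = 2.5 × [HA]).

pKa = -log(1.76e-05) = 4.7545. pH = pKa + log([A⁻]/[HA]), so log([A⁻]/[HA]) = pH − pKa = 4.75 − 4.7545 = -0.0045. [A⁻]/[HA] = 10^(-0.0045) = 0.990

[A⁻]/[HA] = 0.990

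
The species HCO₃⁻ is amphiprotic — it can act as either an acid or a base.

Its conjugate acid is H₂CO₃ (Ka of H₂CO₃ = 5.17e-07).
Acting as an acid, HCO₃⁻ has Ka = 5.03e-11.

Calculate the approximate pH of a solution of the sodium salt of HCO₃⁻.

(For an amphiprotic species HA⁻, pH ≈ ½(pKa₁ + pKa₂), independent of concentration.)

pKa₁ = -log(5.17e-07) = 6.29; pKa₂ = -log(5.03e-11) = 10.30. For an amphiprotic species, pH ≈ ½(pKa₁ + pKa₂) = ½(6.29 + 10.30) = 8.29.

pH = 8.29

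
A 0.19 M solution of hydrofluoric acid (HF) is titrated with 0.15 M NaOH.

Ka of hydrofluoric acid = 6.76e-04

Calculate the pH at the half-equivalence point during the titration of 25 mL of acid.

At half-equivalence [HA] = [A⁻], so Henderson-Hasselbalch gives pH = pKa = -log(6.76e-04) = 3.17.

pH = pKa = 3.17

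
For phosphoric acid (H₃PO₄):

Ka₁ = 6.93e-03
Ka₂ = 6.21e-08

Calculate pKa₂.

pKa₂ = -log(Ka₂) = -log(6.21e-08) = 7.21.

pK_{a2} = 7.21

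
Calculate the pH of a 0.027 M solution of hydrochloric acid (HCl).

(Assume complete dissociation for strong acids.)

[H⁺] = 0.027 M for strong acid. pH = -log[H⁺] = -log(0.027)

pH = 1.57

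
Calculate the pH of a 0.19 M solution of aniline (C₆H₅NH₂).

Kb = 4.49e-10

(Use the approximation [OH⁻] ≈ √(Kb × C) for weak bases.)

[OH⁻] = √(Kb × C) = √(4.49e-10 × 0.19) = 9.2363e-06. pOH = 5.03, pH = 14 - pOH

pH = 8.97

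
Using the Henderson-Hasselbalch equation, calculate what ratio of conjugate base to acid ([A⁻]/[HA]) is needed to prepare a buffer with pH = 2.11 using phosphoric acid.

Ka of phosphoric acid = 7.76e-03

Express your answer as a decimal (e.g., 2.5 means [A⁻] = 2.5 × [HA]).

pKa = -log(7.76e-03) = 2.1101. pH = pKa + log([A⁻]/[HA]), so log([A⁻]/[HA]) = pH − pKa = 2.11 − 2.1101 = -0.0001. [A⁻]/[HA] = 10^(-0.0001) = 1.00

[A⁻]/[HA] = 1.00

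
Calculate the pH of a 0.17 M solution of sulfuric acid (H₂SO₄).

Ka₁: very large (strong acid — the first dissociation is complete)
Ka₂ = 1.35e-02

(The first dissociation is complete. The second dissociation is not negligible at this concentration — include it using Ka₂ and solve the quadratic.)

First dissociation is complete: [H⁺]₀ = [HSO₄⁻]₀ = C = 0.17 M. Second dissociation HSO₄⁻ ⇌ H⁺ + SO₄²⁻: let x = [SO₄²⁻]. Ka₂ = (C + x)·x / (C − x) = 1.35e-02 → x² + (C + Ka₂)·x − Ka₂·C = 0 → x² + 0.18350·x − 2.295e-03 = 0. x = (−0.18350 + √(0.18350² + 4 × 2.295e-03)) / 2 = 1.1754e-02 M. [H⁺] = C + x = 0.17 + 1.1754e-02 = 1.8175e-01 M. pH = -log(1.8175e-01) = 0.74.

pH = 0.74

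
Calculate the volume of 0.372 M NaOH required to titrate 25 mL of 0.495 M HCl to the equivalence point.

At equivalence: moles acid = moles base. moles HCl = 0.495 × 25/1000 = 0.01238 mol. V_base = moles / 0.372 × 1000 = 33.3 mL.

V_{base} = 33.3 mL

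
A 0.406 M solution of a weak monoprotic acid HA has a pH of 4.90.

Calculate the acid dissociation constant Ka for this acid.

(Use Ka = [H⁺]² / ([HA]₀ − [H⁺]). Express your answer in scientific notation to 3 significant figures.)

[H⁺] = 10^(−pH) = 10^(−4.90) = 1.259e-05 M. For HA ⇌ H⁺ + A⁻, Ka = [H⁺][A⁻]/[HA] = [H⁺]² / ([HA]₀ − [H⁺]) = (1.259e-05)² / (0.406 − 1.259e-05) = 3.90e-10.

K_a = 3.90e-10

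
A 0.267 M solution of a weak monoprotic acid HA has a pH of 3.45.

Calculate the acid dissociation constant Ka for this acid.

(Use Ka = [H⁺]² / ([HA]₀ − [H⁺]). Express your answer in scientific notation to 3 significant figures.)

[H⁺] = 10^(−pH) = 10^(−3.45) = 3.548e-04 M. For HA ⇌ H⁺ + A⁻, Ka = [H⁺][A⁻]/[HA] = [H⁺]² / ([HA]₀ − [H⁺]) = (3.548e-04)² / (0.267 − 3.548e-04) = 4.72e-07.

K_a = 4.72e-07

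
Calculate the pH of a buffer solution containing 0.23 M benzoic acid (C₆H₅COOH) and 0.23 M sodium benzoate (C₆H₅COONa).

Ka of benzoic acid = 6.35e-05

pKa = -log(6.35e-05) = 4.20. pH = pKa + log([A⁻]/[HA]) = 4.20 + log(0.23/0.23)

pH = 4.20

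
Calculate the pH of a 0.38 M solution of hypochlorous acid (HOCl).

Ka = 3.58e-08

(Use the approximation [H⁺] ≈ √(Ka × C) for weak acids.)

[H⁺] = √(Ka × C) = √(3.58e-08 × 0.38) = 1.1664e-04. pH = -log(1.1664e-04)

pH = 3.93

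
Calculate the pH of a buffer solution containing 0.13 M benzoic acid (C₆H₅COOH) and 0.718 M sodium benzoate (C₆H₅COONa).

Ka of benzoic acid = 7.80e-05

pKa = -log(7.80e-05) = 4.11. pH = pKa + log([A⁻]/[HA]) = 4.11 + log(0.718/0.13)

pH = 4.85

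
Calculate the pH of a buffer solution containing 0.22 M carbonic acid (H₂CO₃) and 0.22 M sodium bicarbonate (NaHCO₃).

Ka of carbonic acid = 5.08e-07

pKa = -log(5.08e-07) = 6.29. pH = pKa + log([A⁻]/[HA]) = 6.29 + log(0.22/0.22)

pH = 6.29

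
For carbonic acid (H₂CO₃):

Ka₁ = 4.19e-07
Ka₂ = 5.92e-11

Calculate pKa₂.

pKa₂ = -log(Ka₂) = -log(5.92e-11) = 10.23.

pK_{a2} = 10.23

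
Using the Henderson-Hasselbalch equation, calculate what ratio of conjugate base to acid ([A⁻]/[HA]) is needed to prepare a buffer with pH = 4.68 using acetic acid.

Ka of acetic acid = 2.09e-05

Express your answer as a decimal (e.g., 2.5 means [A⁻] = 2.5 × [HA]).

pKa = -log(2.09e-05) = 4.6799. pH = pKa + log([A⁻]/[HA]), so log([A⁻]/[HA]) = pH − pKa = 4.68 − 4.6799 = 0.0001. [A⁻]/[HA] = 10^(0.0001) = 1.00

[A⁻]/[HA] = 1.00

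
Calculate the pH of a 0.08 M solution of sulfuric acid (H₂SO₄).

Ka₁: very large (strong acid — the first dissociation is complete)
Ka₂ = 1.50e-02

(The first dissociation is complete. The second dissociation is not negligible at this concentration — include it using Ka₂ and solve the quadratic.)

First dissociation is complete: [H⁺]₀ = [HSO₄⁻]₀ = C = 0.08 M. Second dissociation HSO₄⁻ ⇌ H⁺ + SO₄²⁻: let x = [SO₄²⁻]. Ka₂ = (C + x)·x / (C − x) = 1.50e-02 → x² + (C + Ka₂)·x − Ka₂·C = 0 → x² + 0.09500·x − 1.200e-03 = 0. x = (−0.09500 + √(0.09500² + 4 × 1.200e-03)) / 2 = 1.1290e-02 M. [H⁺] = C + x = 0.08 + 1.1290e-02 = 9.1290e-02 M. pH = -log(9.1290e-02) = 1.04.

pH = 1.04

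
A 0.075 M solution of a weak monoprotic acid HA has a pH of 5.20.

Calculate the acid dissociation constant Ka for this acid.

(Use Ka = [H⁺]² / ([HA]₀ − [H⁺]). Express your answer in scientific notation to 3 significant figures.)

[H⁺] = 10^(−pH) = 10^(−5.20) = 6.310e-06 M. For HA ⇌ H⁺ + A⁻, Ka = [H⁺][A⁻]/[HA] = [H⁺]² / ([HA]₀ − [H⁺]) = (6.310e-06)² / (0.075 − 6.310e-06) = 5.31e-10.

K_a = 5.31e-10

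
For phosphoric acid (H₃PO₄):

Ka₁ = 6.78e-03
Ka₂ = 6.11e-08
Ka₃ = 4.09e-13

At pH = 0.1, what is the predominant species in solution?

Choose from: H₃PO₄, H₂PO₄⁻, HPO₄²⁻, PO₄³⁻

pKa₁ = 2.17, pKa₂ = 7.21, pKa₃ = 12.39. For a polyprotic acid the predominant species crosses at each pKa: below pKa_n the protonated form dominates, above it the deprotonated form does. At pH = 0.1, the predominant species is H₃PO₄.

H₃PO₄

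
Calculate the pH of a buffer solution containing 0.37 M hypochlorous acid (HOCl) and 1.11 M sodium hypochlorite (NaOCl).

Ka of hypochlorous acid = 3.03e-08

pKa = -log(3.03e-08) = 7.52. pH = pKa + log([A⁻]/[HA]) = 7.52 + log(1.11/0.37)

pH = 8.00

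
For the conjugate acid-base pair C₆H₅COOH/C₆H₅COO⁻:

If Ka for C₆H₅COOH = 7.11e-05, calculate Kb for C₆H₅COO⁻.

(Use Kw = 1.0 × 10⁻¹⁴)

For a conjugate pair Ka × Kb = Kw, so Kb = Kw/Ka = 1.0 × 10⁻¹⁴ / 7.11e-05 = 1.41e-10.

K_b = 1.41e-10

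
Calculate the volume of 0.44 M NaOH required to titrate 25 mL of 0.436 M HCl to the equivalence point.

At equivalence: moles acid = moles base. moles HCl = 0.436 × 25/1000 = 0.0109 mol. V_base = moles / 0.44 × 1000 = 24.8 mL.

V_{base} = 24.8 mL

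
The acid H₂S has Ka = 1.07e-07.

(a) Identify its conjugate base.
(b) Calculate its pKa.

(a) The conjugate base is formed by removing one H⁺ from H₂S, giving HS⁻. (b) pKa = -log(Ka) = -log(1.07e-07) = 6.97.

Conjugate base: HS⁻; pK_a = 6.97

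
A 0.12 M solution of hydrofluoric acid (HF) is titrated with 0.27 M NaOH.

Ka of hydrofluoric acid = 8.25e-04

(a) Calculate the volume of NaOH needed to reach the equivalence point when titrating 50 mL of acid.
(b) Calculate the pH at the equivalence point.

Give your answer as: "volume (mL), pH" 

moles acid = 0.12 × 50/1000 = 0.006 mol; V_base = moles/0.27 × 1000 = 22.2 mL. At equivalence only the conjugate base is present: [A⁻] = 0.006/0.072 = 8.3077e-02 M. Kb = Kw/Ka = 1.21e-11; [OH⁻] = √(Kb × [A⁻]) = 1.0035e-06; pOH = 6.00; pH = 14 - pOH = 8.00.

V = 22.2 mL, pH = 8.00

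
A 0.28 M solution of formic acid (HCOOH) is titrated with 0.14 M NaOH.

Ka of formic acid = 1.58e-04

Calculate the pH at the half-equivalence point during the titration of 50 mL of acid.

At half-equivalence [HA] = [A⁻], so Henderson-Hasselbalch gives pH = pKa = -log(1.58e-04) = 3.80.

pH = pKa = 3.80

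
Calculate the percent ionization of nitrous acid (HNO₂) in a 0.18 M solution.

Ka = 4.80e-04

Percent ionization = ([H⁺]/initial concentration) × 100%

Using Ka equilibrium: x² + Ka×x - Ka×C = 0. Solving: [H⁺] = 9.0583e-03. Percent = (9.0583e-03/0.18) × 100

Percent ionization = 5.03%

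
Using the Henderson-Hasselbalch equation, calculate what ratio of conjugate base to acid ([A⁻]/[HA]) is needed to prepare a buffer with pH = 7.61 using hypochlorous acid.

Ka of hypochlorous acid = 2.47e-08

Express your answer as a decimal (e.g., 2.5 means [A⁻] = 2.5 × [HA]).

pKa = -log(2.47e-08) = 7.6073. pH = pKa + log([A⁻]/[HA]), so log([A⁻]/[HA]) = pH − pKa = 7.61 − 7.6073 = 0.0027. [A⁻]/[HA] = 10^(0.0027) = 1.01

[A⁻]/[HA] = 1.01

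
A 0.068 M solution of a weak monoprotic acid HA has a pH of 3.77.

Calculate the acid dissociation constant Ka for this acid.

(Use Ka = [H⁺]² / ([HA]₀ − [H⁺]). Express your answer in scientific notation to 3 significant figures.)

[H⁺] = 10^(−pH) = 10^(−3.77) = 1.698e-04 M. For HA ⇌ H⁺ + A⁻, Ka = [H⁺][A⁻]/[HA] = [H⁺]² / ([HA]₀ − [H⁺]) = (1.698e-04)² / (0.068 − 1.698e-04) = 4.25e-07.

K_a = 4.25e-07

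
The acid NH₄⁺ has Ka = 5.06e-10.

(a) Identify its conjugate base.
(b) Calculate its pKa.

(a) The conjugate base is formed by removing one H⁺ from NH₄⁺, giving NH₃. (b) pKa = -log(Ka) = -log(5.06e-10) = 9.30.

Conjugate base: NH₃; pK_a = 9.30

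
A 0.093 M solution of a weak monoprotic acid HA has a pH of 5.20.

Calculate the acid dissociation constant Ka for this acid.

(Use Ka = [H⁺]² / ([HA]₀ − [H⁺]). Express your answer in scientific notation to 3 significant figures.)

[H⁺] = 10^(−pH) = 10^(−5.20) = 6.310e-06 M. For HA ⇌ H⁺ + A⁻, Ka = [H⁺][A⁻]/[HA] = [H⁺]² / ([HA]₀ − [H⁺]) = (6.310e-06)² / (0.093 − 6.310e-06) = 4.28e-10.

K_a = 4.28e-10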